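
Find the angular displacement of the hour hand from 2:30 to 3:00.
The hour hand moves 0.5 degrees per minute.
Time elapsed: 3:00 - 2:30 = 30 minutes
Angular displacement: 30 x 0.5 = 15 degrees

Final answer: 15 degrees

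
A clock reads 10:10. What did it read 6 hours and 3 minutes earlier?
Starting time: 10:10 = 610 total minutes past 12:00
Subtracting: 6 hours and 3 minutes = 363 minutes
610 - 363 = 247 minutes
= 4 hours and 7 minutes past 12:00 = 4:07

Final answer: 4:07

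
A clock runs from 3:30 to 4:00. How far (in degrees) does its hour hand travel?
The hour hand moves 0.5 degrees per minute.
Time elapsed: 4:00 - 3:30 = 30 minutes
Angular displacement: 30 x 0.5 = 15 degrees

Final answer: 15 degrees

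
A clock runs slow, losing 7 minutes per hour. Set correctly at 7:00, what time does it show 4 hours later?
For every 60 true minutes, the faulty clock advances 60 - 7 = 53 minutes.
True elapsed: 4 hours = 240 minutes.
Faulty clock advances: 240 x 53/60 = 212 minutes (drift: 28 minutes behind).
Shown time: 7:00 + 212 minutes = 10:32.

Final answer: 10:32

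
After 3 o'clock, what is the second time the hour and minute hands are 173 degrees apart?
At t minutes past 3:00, the hour hand is at 30 x 3 + 0.5t degrees and the minute hand is at 6t degrees.
The smaller angle between them is 173 degrees when |30H - 5.5t| = 173 or |30H - 5.5t| = 187.
With H = 3, solve 30 x 3 - 5.5t = +/- target for each target:
  t = (30 x 3 - 173) / 5.5 = -15.09 (outside (0, 60))
  t = (30 x 3 + 173) / 5.5 = 47.82
  t = (30 x 3 - 187) / 5.5 = -17.64 (outside (0, 60))
  t = (30 x 3 + 187) / 5.5 = 50.36
Valid solutions in (0, 60): {47.82, 50.36} minutes.
The second occurrence is t = 50.36 minutes.
The hands form a 173-degree angle at 50.36 minutes past 3:00.

Final answer: 50.36 minutes past 3:00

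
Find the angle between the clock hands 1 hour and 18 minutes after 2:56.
First find the time 1 hour and 18 minutes after 2:56.
Total minutes: 2 x 60 + 56 + 1 x 60 + 18 = 254.
254 mod 720 = 254 minutes = 4:14.
Now compute the angle at 4:14:
Hour hand: 4 x 30 + 14 x 0.5 = 127 degrees
Minute hand: 14 x 6 = 84 degrees
Difference: |127 - 84| = 43 degrees
The angle is 43 degrees

Final answer: 43 degrees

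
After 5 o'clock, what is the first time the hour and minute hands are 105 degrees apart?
At t minutes past 5:00, the hour hand is at 30 x 5 + 0.5t degrees and the minute hand is at 6t degrees.
The smaller angle between them is 105 degrees when |30H - 5.5t| = 105 or |30H - 5.5t| = 255.
With H = 5, solve 30 x 5 - 5.5t = +/- target for each target:
  t = (30 x 5 - 105) / 5.5 = 8.18
  t = (30 x 5 + 105) / 5.5 = 46.36
  t = (30 x 5 - 255) / 5.5 = -19.09 (outside (0, 60))
  t = (30 x 5 + 255) / 5.5 = 73.64 (outside (0, 60))
Valid solutions in (0, 60): {8.18, 46.36} minutes.
The first occurrence is t = 8.18 minutes.
The hands form a 105-degree angle at 8.18 minutes past 5:00.

Final answer: 8.18 minutes past 5:00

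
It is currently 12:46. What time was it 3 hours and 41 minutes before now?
Starting time: 12:46 = 46 total minutes past 12:00
Subtracting: 3 hours and 41 minutes = 221 minutes
46 - 221 = -175 (negative, add 12 hours = 720) = 545 minutes
= 9 hours and 5 minutes past 12:00 = 9:05

Final answer: 9:05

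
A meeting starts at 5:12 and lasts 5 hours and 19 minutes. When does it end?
Starting time: 5:12
Adding 19 minutes to 12 minutes: 12 + 19 = 31 minutes
Adding 5 hours: 5 + 5 = 10
Final time: 10:31

Final answer: 10:31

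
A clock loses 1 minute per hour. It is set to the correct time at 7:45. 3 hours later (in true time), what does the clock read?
For every 60 true minutes, the faulty clock advances 60 - 1 = 59 minutes.
True elapsed: 3 hours = 180 minutes.
Faulty clock advances: 180 x 59/60 = 177 minutes (drift: 3 minutes behind).
Shown time: 7:45 + 177 minutes = 10:42.

Final answer: 10:42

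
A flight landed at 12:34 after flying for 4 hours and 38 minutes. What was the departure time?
Starting time: 12:34 = 34 total minutes past 12:00
Subtracting: 4 hours and 38 minutes = 278 minutes
34 - 278 = -244 (negative, add 12 hours = 720) = 476 minutes
= 7 hours and 56 minutes past 12:00 = 7:56

Final answer: 7:56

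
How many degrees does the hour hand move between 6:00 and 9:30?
The hour hand moves 0.5 degrees per minute.
Time elapsed: 9:30 - 6:00 = 210 minutes
Angular displacement: 210 x 0.5 = 105 degrees

Final answer: 105 degrees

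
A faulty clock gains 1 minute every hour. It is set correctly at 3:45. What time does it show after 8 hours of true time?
For every 60 true minutes, the faulty clock advances 60 + 1 = 61 minutes.
True elapsed: 8 hours = 480 minutes.
Faulty clock advances: 480 x 61/60 = 488 minutes (drift: 8 minutes ahead).
Shown time: 3:45 + 488 minutes = 11:53.

Final answer: 11:53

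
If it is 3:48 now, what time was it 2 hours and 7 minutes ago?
Starting time: 3:48 = 228 total minutes past 12:00
Subtracting: 2 hours and 7 minutes = 127 minutes
228 - 127 = 101 minutes
= 1 hour and 41 minutes past 12:00 = 1:41

Final answer: 1:41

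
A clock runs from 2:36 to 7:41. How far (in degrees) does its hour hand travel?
The hour hand moves 0.5 degrees per minute.
Time elapsed: 7:41 - 2:36 = 305 minutes
Angular displacement: 305 x 0.5 = 152.5 degrees

Final answer: 152.5 degrees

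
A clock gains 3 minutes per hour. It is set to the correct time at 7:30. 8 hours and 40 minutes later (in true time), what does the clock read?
For every 60 true minutes, the faulty clock advances 60 + 3 = 63 minutes.
True elapsed: 8 hours and 40 minutes = 520 minutes.
Faulty clock advances: 520 x 63/60 = 546 minutes (drift: 26 minutes ahead).
Shown time: 7:30 + 546 minutes = 4:36.

Final answer: 4:36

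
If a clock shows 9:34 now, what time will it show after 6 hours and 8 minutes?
Starting time: 9:34
Adding 8 minutes to 34 minutes: 34 + 8 = 42 minutes
Adding 6 hours: 9 + 6 = 15 - 12 = 3
Final time: 3:42

Final answer: 3:42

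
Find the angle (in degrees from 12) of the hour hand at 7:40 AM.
The hour hand moves 30 degrees per hour and 0.5 degrees per minute.
At 7:40: (7) x 30 + 40 x 0.5 = 210 + 20 = 230 degrees

Final answer: 230 degrees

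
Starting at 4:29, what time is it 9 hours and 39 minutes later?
Starting time: 4:29
Adding 39 minutes to 29 minutes: 29 + 39 = 68 minutes = 1 hour and 8 minutes
Adding 9 hours: 4 + 9 + 1 (carry) = 14 - 12 = 2
Final time: 2:08

Final answer: 2:08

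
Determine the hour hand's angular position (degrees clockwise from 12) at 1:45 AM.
The hour hand moves 30 degrees per hour and 0.5 degrees per minute.
At 1:45: (1) x 30 + 45 x 0.5 = 30 + 22.5 = 52.5 degrees

Final answer: 52.5 degrees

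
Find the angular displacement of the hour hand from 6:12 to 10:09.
The hour hand moves 0.5 degrees per minute.
Time elapsed: 10:09 - 6:12 = 237 minutes
Angular displacement: 237 x 0.5 = 118.5 degrees

Final answer: 118.5 degrees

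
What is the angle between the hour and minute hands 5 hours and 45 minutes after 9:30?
First find the time 5 hours and 45 minutes after 9:30.
Total minutes: 9 x 60 + 30 + 5 x 60 + 45 = 915.
915 mod 720 = 195 minutes = 3:15.
Now compute the angle at 3:15:
Hour hand: 3 x 30 + 15 x 0.5 = 97.5 degrees
Minute hand: 15 x 6 = 90 degrees
Difference: |97.5 - 90| = 7.5 degrees
The angle is 7.5 degrees

Final answer: 7.5 degrees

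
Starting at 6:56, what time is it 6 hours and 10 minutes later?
Starting time: 6:56
Adding 10 minutes to 56 minutes: 56 + 10 = 66 minutes = 1 hour and 6 minutes
Adding 6 hours: 6 + 6 + 1 (carry) = 13 - 12 = 1
Final time: 1:06

Final answer: 1:06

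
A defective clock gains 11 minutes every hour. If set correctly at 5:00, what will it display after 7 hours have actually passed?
For every 60 true minutes, the faulty clock advances 60 + 11 = 71 minutes.
True elapsed: 7 hours = 420 minutes.
Faulty clock advances: 420 x 71/60 = 497 minutes (drift: 77 minutes ahead).
Shown time: 5:00 + 497 minutes = 1:17.

Final answer: 1:17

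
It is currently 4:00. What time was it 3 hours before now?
Starting time: 4:00 = 240 total minutes past 12:00
Subtracting: 3 hours = 180 minutes
240 - 180 = 60 minutes
= 1 hour past 12:00 = 1:00

Final answer: 1:00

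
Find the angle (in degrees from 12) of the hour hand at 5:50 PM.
The hour hand moves 30 degrees per hour and 0.5 degrees per minute.
At 5:50: (5) x 30 + 50 x 0.5 = 150 + 25 = 175 degrees

Final answer: 175 degrees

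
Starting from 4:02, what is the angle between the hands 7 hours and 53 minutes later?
First find the time 7 hours and 53 minutes after 4:02.
Total minutes: 4 x 60 + 2 + 7 x 60 + 53 = 715.
715 mod 720 = 715 minutes = 11:55.
Now compute the angle at 11:55:
Hour hand: 11 x 30 + 55 x 0.5 = 357.5 degrees
Minute hand: 55 x 6 = 330 degrees
Difference: |357.5 - 330| = 27.5 degrees
The angle is 27.5 degrees

Final answer: 27.5 degrees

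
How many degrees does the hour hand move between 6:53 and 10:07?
The hour hand moves 0.5 degrees per minute.
Time elapsed: 10:07 - 6:53 = 194 minutes
Angular displacement: 194 x 0.5 = 97 degrees

Final answer: 97 degrees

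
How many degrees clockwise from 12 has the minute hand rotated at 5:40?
The minute hand moves 6 degrees per minute.
At 5:40: 40 x 6 = 240 degrees

Final answer: 240 degrees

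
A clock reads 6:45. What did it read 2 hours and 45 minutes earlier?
Starting time: 6:45 = 405 total minutes past 12:00
Subtracting: 2 hours and 45 minutes = 165 minutes
405 - 165 = 240 minutes
= 4 hours past 12:00 = 4:00

Final answer: 4:00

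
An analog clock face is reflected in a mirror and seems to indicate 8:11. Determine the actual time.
Reflection across the vertical (12-6) axis maps a hand at angle A degrees to (360 - A) degrees, which sends a reading of T minutes past 12:00 to (720 - T) minutes past 12:00.
Mirror reads 8:11 = 491 minutes past 12:00.
Actual time: (720 - 491) mod 720 = 229 minutes = 3:49.

Final answer: 3:49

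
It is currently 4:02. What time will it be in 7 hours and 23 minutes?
Starting time: 4:02
Adding 23 minutes to 2 minutes: 2 + 23 = 25 minutes
Adding 7 hours: 4 + 7 = 11
Final time: 11:25

Final answer: 11:25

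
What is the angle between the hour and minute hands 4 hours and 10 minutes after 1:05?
First find the time 4 hours and 10 minutes after 1:05.
Total minutes: 1 x 60 + 5 + 4 x 60 + 10 = 315.
315 mod 720 = 315 minutes = 5:15.
Now compute the angle at 5:15:
Hour hand: 5 x 30 + 15 x 0.5 = 157.5 degrees
Minute hand: 15 x 6 = 90 degrees
Difference: |157.5 - 90| = 67.5 degrees
The angle is 67.5 degrees

Final answer: 67.5 degrees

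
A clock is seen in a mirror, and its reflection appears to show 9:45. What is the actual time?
Reflection across the vertical (12-6) axis maps a hand at angle A degrees to (360 - A) degrees, which sends a reading of T minutes past 12:00 to (720 - T) minutes past 12:00.
Mirror reads 9:45 = 585 minutes past 12:00.
Actual time: (720 - 585) mod 720 = 135 minutes = 2:15.

Final answer: 2:15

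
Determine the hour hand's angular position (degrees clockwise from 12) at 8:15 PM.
The hour hand moves 30 degrees per hour and 0.5 degrees per minute.
At 8:15: (8) x 30 + 15 x 0.5 = 240 + 7.5 = 247.5 degrees

Final answer: 247.5 degrees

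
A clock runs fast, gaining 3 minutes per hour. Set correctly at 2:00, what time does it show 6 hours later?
For every 60 true minutes, the faulty clock advances 60 + 3 = 63 minutes.
True elapsed: 6 hours = 360 minutes.
Faulty clock advances: 360 x 63/60 = 378 minutes (drift: 18 minutes ahead).
Shown time: 2:00 + 378 minutes = 8:18.

Final answer: 8:18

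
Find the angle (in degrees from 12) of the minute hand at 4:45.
The minute hand moves 6 degrees per minute.
At 4:45: 45 x 6 = 270 degrees

Final answer: 270 degrees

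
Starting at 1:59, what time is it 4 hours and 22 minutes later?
Starting time: 1:59
Adding 22 minutes to 59 minutes: 59 + 22 = 81 minutes = 1 hour and 21 minutes
Adding 4 hours: 1 + 4 + 1 (carry) = 6
Final time: 6:21

Final answer: 6:21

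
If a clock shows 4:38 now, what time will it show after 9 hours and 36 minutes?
Starting time: 4:38
Adding 36 minutes to 38 minutes: 38 + 36 = 74 minutes = 1 hour and 14 minutes
Adding 9 hours: 4 + 9 + 1 (carry) = 14 - 12 = 2
Final time: 2:14

Final answer: 2:14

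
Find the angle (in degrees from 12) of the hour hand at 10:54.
The hour hand moves 30 degrees per hour and 0.5 degrees per minute.
At 10:54: (10) x 30 + 54 x 0.5 = 300 + 27 = 327 degrees

Final answer: 327 degrees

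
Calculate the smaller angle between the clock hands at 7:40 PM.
Hour hand position: 7 x 30 + 40 x 0.5 = 230 degrees
Minute hand position: 40 x 6 = 240 degrees
Difference: |230 - 240| = 10 degrees
The angle between the hands is 10 degrees

Final answer: 10 degrees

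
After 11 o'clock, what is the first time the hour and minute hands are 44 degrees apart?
At t minutes past 11:00, the hour hand is at 30 x 11 + 0.5t degrees and the minute hand is at 6t degrees.
The smaller angle between them is 44 degrees when |30H - 5.5t| = 44 or |30H - 5.5t| = 316.
With H = 11, solve 30 x 11 - 5.5t = +/- target for each target:
  t = (30 x 11 - 44) / 5.5 = 52
  t = (30 x 11 + 44) / 5.5 = 68 (outside (0, 60))
  t = (30 x 11 - 316) / 5.5 = 2.55
  t = (30 x 11 + 316) / 5.5 = 117.45 (outside (0, 60))
Valid solutions in (0, 60): {2.55, 52} minutes.
The first occurrence is t = 2.55 minutes.
The hands form a 44-degree angle at 2.55 minutes past 11:00.

Final answer: 2.55 minutes past 11:00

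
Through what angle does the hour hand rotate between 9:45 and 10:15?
The hour hand moves 0.5 degrees per minute.
Time elapsed: 10:15 - 9:45 = 30 minutes
Angular displacement: 30 x 0.5 = 15 degrees

Final answer: 15 degrees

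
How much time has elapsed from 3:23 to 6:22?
From 3:23 to 6:22:
(6 x 60 + 22) - (3 x 60 + 23) = 382 - 203 = 179 minutes
= 2 hours and 59 minutes

Final answer: 2 hours and 59 minutes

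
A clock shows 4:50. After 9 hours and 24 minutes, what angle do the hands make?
First find the time 9 hours and 24 minutes after 4:50.
Total minutes: 4 x 60 + 50 + 9 x 60 + 24 = 854.
854 mod 720 = 134 minutes = 2:14.
Now compute the angle at 2:14:
Hour hand: 2 x 30 + 14 x 0.5 = 67 degrees
Minute hand: 14 x 6 = 84 degrees
Difference: |67 - 84| = 17 degrees
The angle is 17 degrees

Final answer: 17 degrees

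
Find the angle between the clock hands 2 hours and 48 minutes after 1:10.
First find the time 2 hours and 48 minutes after 1:10.
Total minutes: 1 x 60 + 10 + 2 x 60 + 48 = 238.
238 mod 720 = 238 minutes = 3:58.
Now compute the angle at 3:58:
Hour hand: 3 x 30 + 58 x 0.5 = 119 degrees
Minute hand: 58 x 6 = 348 degrees
Difference: |119 - 348| = 229 degrees
Smaller angle: 360 - 229 = 131 degrees

Final answer: 131 degrees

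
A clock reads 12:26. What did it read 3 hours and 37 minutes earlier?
Starting time: 12:26 = 26 total minutes past 12:00
Subtracting: 3 hours and 37 minutes = 217 minutes
26 - 217 = -191 (negative, add 12 hours = 720) = 529 minutes
= 8 hours and 49 minutes past 12:00 = 8:49

Final answer: 8:49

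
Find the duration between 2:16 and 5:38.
From 2:16 to 5:38:
(5 x 60 + 38) - (2 x 60 + 16) = 338 - 136 = 202 minutes
= 3 hours and 22 minutes

Final answer: 3 hours and 22 minutes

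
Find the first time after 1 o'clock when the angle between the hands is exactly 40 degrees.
At t minutes past 1:00, the hour hand is at 30 x 1 + 0.5t degrees and the minute hand is at 6t degrees.
The smaller angle between them is 40 degrees when |30H - 5.5t| = 40 or |30H - 5.5t| = 320.
With H = 1, solve 30 x 1 - 5.5t = +/- target for each target:
  t = (30 x 1 - 40) / 5.5 = -1.82 (outside (0, 60))
  t = (30 x 1 + 40) / 5.5 = 12.73
  t = (30 x 1 - 320) / 5.5 = -52.73 (outside (0, 60))
  t = (30 x 1 + 320) / 5.5 = 63.64 (outside (0, 60))
Valid solutions in (0, 60): {12.73} minutes.
The first occurrence is t = 12.73 minutes.
The hands form a 40-degree angle at 12.73 minutes past 1:00.

Final answer: 12.73 minutes past 1:00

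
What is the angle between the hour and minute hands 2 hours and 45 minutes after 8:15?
First find the time 2 hours and 45 minutes after 8:15.
Total minutes: 8 x 60 + 15 + 2 x 60 + 45 = 660.
660 mod 720 = 660 minutes = 11:00.
Now compute the angle at 11:00:
Hour hand: 11 x 30 + 0 x 0.5 = 330 degrees
Minute hand: 0 x 6 = 0 degrees
Difference: |330 - 0| = 330 degrees
Smaller angle: 360 - 330 = 30 degrees

Final answer: 30 degrees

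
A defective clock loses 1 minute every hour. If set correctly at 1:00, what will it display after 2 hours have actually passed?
For every 60 true minutes, the faulty clock advances 60 - 1 = 59 minutes.
True elapsed: 2 hours = 120 minutes.
Faulty clock advances: 120 x 59/60 = 118 minutes (drift: 2 minutes behind).
Shown time: 1:00 + 118 minutes = 2:58.

Final answer: 2:58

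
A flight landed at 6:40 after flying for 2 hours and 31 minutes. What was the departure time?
Starting time: 6:40 = 400 total minutes past 12:00
Subtracting: 2 hours and 31 minutes = 151 minutes
400 - 151 = 249 minutes
= 4 hours and 9 minutes past 12:00 = 4:09

Final answer: 4:09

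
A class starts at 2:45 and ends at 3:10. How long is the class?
From 2:45 to 3:10:
(3 x 60 + 10) - (2 x 60 + 45) = 190 - 165 = 25 minutes
= 25 minutes

Final answer: 25 minutes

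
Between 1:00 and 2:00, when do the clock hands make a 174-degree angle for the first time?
At t minutes past 1:00, the hour hand is at 30 x 1 + 0.5t degrees and the minute hand is at 6t degrees.
The smaller angle between them is 174 degrees when |30H - 5.5t| = 174 or |30H - 5.5t| = 186.
With H = 1, solve 30 x 1 - 5.5t = +/- target for each target:
  t = (30 x 1 - 174) / 5.5 = -26.18 (outside (0, 60))
  t = (30 x 1 + 174) / 5.5 = 37.09
  t = (30 x 1 - 186) / 5.5 = -28.36 (outside (0, 60))
  t = (30 x 1 + 186) / 5.5 = 39.27
Valid solutions in (0, 60): {37.09, 39.27} minutes.
The first occurrence is t = 37.09 minutes.
The hands form a 174-degree angle at 37.09 minutes past 1:00.

Final answer: 37.09 minutes past 1:00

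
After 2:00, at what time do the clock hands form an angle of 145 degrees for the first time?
At t minutes past 2:00, the hour hand is at 30 x 2 + 0.5t degrees and the minute hand is at 6t degrees.
The smaller angle between them is 145 degrees when |30H - 5.5t| = 145 or |30H - 5.5t| = 215.
With H = 2, solve 30 x 2 - 5.5t = +/- target for each target:
  t = (30 x 2 - 145) / 5.5 = -15.45 (outside (0, 60))
  t = (30 x 2 + 145) / 5.5 = 37.27
  t = (30 x 2 - 215) / 5.5 = -28.18 (outside (0, 60))
  t = (30 x 2 + 215) / 5.5 = 50
Valid solutions in (0, 60): {37.27, 50} minutes.
The first occurrence is t = 37.27 minutes.
The hands form a 145-degree angle at 37.27 minutes past 2:00.

Final answer: 37.27 minutes past 2:00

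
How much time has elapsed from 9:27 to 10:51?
From 9:27 to 10:51:
(10 x 60 + 51) - (9 x 60 + 27) = 651 - 567 = 84 minutes
= 1 hour and 24 minutes

Final answer: 1 hour and 24 minutes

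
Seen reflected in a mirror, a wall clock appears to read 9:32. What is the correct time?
Reflection across the vertical (12-6) axis maps a hand at angle A degrees to (360 - A) degrees, which sends a reading of T minutes past 12:00 to (720 - T) minutes past 12:00.
Mirror reads 9:32 = 572 minutes past 12:00.
Actual time: (720 - 572) mod 720 = 148 minutes = 2:28.

Final answer: 2:28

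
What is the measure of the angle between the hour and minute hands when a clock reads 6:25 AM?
Hour hand position: 6 x 30 + 25 x 0.5 = 192.5 degrees
Minute hand position: 25 x 6 = 150 degrees
Difference: |192.5 - 150| = 42.5 degrees
The angle between the hands is 42.5 degrees

Final answer: 42.5 degrees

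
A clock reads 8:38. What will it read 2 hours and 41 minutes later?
Starting time: 8:38
Adding 41 minutes to 38 minutes: 38 + 41 = 79 minutes = 1 hour and 19 minutes
Adding 2 hours: 8 + 2 + 1 (carry) = 11
Final time: 11:19

Final answer: 11:19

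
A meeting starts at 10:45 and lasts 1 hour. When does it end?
Starting time: 10:45
Adding 0 minutes to 45 minutes: 45 + 0 = 45 minutes
Adding 1 hour: 10 + 1 = 11
Final time: 11:45

Final answer: 11:45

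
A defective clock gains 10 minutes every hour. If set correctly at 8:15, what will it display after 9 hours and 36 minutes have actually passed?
For every 60 true minutes, the faulty clock advances 60 + 10 = 70 minutes.
True elapsed: 9 hours and 36 minutes = 576 minutes.
Faulty clock advances: 576 x 70/60 = 672 minutes (drift: 96 minutes ahead).
Shown time: 8:15 + 672 minutes = 7:27.

Final answer: 7:27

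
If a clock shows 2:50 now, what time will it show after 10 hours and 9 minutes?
Starting time: 2:50
Adding 9 minutes to 50 minutes: 50 + 9 = 59 minutes
Adding 10 hours: 2 + 10 = 12
Final time: 12:59

Final answer: 12:59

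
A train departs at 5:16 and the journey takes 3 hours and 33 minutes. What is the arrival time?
Starting time: 5:16
Adding 33 minutes to 16 minutes: 16 + 33 = 49 minutes
Adding 3 hours: 5 + 3 = 8
Final time: 8:49

Final answer: 8:49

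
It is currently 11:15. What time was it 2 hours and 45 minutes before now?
Starting time: 11:15 = 675 total minutes past 12:00
Subtracting: 2 hours and 45 minutes = 165 minutes
675 - 165 = 510 minutes
= 8 hours and 30 minutes past 12:00 = 8:30

Final answer: 8:30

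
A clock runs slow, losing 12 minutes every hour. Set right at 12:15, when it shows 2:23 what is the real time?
For every 60 true minutes, the faulty clock advances 48 minutes, so 1 faulty-clock minute corresponds to 60/48 true minutes.
From 12:15 to 2:23 on the faulty dial is 128 minutes.
True elapsed: 128 x 60/48 = 160 minutes = 2 hours and 40 minutes.
True time: 12:15 + 2 hours and 40 minutes = 2:55.

Final answer: 2:55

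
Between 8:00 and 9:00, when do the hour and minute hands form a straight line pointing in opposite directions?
For hands to be 180 degrees apart: |30H - 5.5t| = 180
With H = 8: t = (30 x 8 + 180)/5.5 = 76.36 or t = (30 x 8 - 180)/5.5 = 10.91
First valid solution (0 < t < 60): t = 10.91 minutes
The hands are opposite at 10.91 minutes past 8:00.

Final answer: 10.91 minutes past 8:00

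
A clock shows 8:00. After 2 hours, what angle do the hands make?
First find the time 2 hours after 8:00.
Total minutes: 8 x 60 + 0 + 2 x 60 + 0 = 600.
600 mod 720 = 600 minutes = 10:00.
Now compute the angle at 10:00:
Hour hand: 10 x 30 + 0 x 0.5 = 300 degrees
Minute hand: 0 x 6 = 0 degrees
Difference: |300 - 0| = 300 degrees
Smaller angle: 360 - 300 = 60 degrees

Final answer: 60 degrees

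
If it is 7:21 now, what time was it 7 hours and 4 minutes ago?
Starting time: 7:21 = 441 total minutes past 12:00
Subtracting: 7 hours and 4 minutes = 424 minutes
441 - 424 = 17 minutes
= 17 minutes past 12:00 = 12:17

Final answer: 12:17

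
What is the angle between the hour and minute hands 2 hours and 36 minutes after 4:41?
First find the time 2 hours and 36 minutes after 4:41.
Total minutes: 4 x 60 + 41 + 2 x 60 + 36 = 437.
437 mod 720 = 437 minutes = 7:17.
Now compute the angle at 7:17:
Hour hand: 7 x 30 + 17 x 0.5 = 218.5 degrees
Minute hand: 17 x 6 = 102 degrees
Difference: |218.5 - 102| = 116.5 degrees
The angle is 116.5 degrees

Final answer: 116.5 degrees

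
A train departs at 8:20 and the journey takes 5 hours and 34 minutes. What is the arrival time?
Starting time: 8:20
Adding 34 minutes to 20 minutes: 20 + 34 = 54 minutes
Adding 5 hours: 8 + 5 = 13 - 12 = 1
Final time: 1:54

Final answer: 1:54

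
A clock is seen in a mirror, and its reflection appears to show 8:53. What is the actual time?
Reflection across the vertical (12-6) axis maps a hand at angle A degrees to (360 - A) degrees, which sends a reading of T minutes past 12:00 to (720 - T) minutes past 12:00.
Mirror reads 8:53 = 533 minutes past 12:00.
Actual time: (720 - 533) mod 720 = 187 minutes = 3:07.

Final answer: 3:07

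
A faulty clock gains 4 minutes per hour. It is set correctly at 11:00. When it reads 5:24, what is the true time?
For every 60 true minutes, the faulty clock advances 64 minutes, so 1 faulty-clock minute corresponds to 60/64 true minutes.
From 11:00 to 5:24 on the faulty dial is 384 minutes.
True elapsed: 384 x 60/64 = 360 minutes = 6 hours.
True time: 11:00 + 6 hours = 5:00.

Final answer: 5:00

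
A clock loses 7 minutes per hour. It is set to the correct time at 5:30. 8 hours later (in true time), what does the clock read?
For every 60 true minutes, the faulty clock advances 60 - 7 = 53 minutes.
True elapsed: 8 hours = 480 minutes.
Faulty clock advances: 480 x 53/60 = 424 minutes (drift: 56 minutes behind).
Shown time: 5:30 + 424 minutes = 12:34.

Final answer: 12:34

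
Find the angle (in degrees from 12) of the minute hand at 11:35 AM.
The minute hand moves 6 degrees per minute.
At 11:35: 35 x 6 = 210 degrees

Final answer: 210 degrees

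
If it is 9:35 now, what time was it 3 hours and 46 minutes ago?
Starting time: 9:35 = 575 total minutes past 12:00
Subtracting: 3 hours and 46 minutes = 226 minutes
575 - 226 = 349 minutes
= 5 hours and 49 minutes past 12:00 = 5:49

Final answer: 5:49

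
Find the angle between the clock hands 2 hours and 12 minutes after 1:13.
First find the time 2 hours and 12 minutes after 1:13.
Total minutes: 1 x 60 + 13 + 2 x 60 + 12 = 205.
205 mod 720 = 205 minutes = 3:25.
Now compute the angle at 3:25:
Hour hand: 3 x 30 + 25 x 0.5 = 102.5 degrees
Minute hand: 25 x 6 = 150 degrees
Difference: |102.5 - 150| = 47.5 degrees
The angle is 47.5 degrees

Final answer: 47.5 degrees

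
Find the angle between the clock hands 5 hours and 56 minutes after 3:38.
First find the time 5 hours and 56 minutes after 3:38.
Total minutes: 3 x 60 + 38 + 5 x 60 + 56 = 574.
574 mod 720 = 574 minutes = 9:34.
Now compute the angle at 9:34:
Hour hand: 9 x 30 + 34 x 0.5 = 287 degrees
Minute hand: 34 x 6 = 204 degrees
Difference: |287 - 204| = 83 degrees
The angle is 83 degrees

Final answer: 83 degrees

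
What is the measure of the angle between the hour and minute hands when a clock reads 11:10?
Hour hand position: 11 x 30 + 10 x 0.5 = 335 degrees
Minute hand position: 10 x 6 = 60 degrees
Difference: |335 - 60| = 275 degrees
Since 275 > 180, the smaller angle is 360 - 275 = 85 degrees

Final answer: 85 degrees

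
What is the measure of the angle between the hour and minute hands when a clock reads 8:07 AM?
Hour hand position: 8 x 30 + 7 x 0.5 = 243.5 degrees
Minute hand position: 7 x 6 = 42 degrees
Difference: |243.5 - 42| = 201.5 degrees
Since 201.5 > 180, the smaller angle is 360 - 201.5 = 158.5 degrees

Final answer: 158.5 degrees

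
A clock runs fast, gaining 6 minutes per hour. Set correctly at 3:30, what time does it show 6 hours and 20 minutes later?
For every 60 true minutes, the faulty clock advances 60 + 6 = 66 minutes.
True elapsed: 6 hours and 20 minutes = 380 minutes.
Faulty clock advances: 380 x 66/60 = 418 minutes (drift: 38 minutes ahead).
Shown time: 3:30 + 418 minutes = 10:28.

Final answer: 10:28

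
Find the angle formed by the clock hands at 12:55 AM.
Hour hand position: 0 x 30 + 55 x 0.5 = 27.5 degrees
Minute hand position: 55 x 6 = 330 degrees
Difference: |27.5 - 330| = 302.5 degrees
Since 302.5 > 180, the smaller angle is 360 - 302.5 = 57.5 degrees

Final answer: 57.5 degrees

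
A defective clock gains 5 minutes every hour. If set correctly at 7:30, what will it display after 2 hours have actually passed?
For every 60 true minutes, the faulty clock advances 60 + 5 = 65 minutes.
True elapsed: 2 hours = 120 minutes.
Faulty clock advances: 120 x 65/60 = 130 minutes (drift: 10 minutes ahead).
Shown time: 7:30 + 130 minutes = 9:40.

Final answer: 9:40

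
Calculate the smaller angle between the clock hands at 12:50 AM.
Hour hand position: 0 x 30 + 50 x 0.5 = 25 degrees
Minute hand position: 50 x 6 = 300 degrees
Difference: |25 - 300| = 275 degrees
Since 275 > 180, the smaller angle is 360 - 275 = 85 degrees

Final answer: 85 degrees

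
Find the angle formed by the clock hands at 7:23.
Hour hand position: 7 x 30 + 23 x 0.5 = 221.5 degrees
Minute hand position: 23 x 6 = 138 degrees
Difference: |221.5 - 138| = 83.5 degrees
The angle between the hands is 83.5 degrees

Final answer: 83.5 degrees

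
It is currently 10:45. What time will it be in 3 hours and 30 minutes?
Starting time: 10:45
Adding 30 minutes to 45 minutes: 45 + 30 = 75 minutes = 1 hour and 15 minutes
Adding 3 hours: 10 + 3 + 1 (carry) = 14 - 12 = 2
Final time: 2:15

Final answer: 2:15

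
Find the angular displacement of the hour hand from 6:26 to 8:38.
The hour hand moves 0.5 degrees per minute.
Time elapsed: 8:38 - 6:26 = 132 minutes
Angular displacement: 132 x 0.5 = 66 degrees

Final answer: 66 degrees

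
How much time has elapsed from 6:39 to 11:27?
From 6:39 to 11:27:
(11 x 60 + 27) - (6 x 60 + 39) = 687 - 399 = 288 minutes
= 4 hours and 48 minutes

Final answer: 4 hours and 48 minutes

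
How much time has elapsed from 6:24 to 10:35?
From 6:24 to 10:35:
(10 x 60 + 35) - (6 x 60 + 24) = 635 - 384 = 251 minutes
= 4 hours and 11 minutes

Final answer: 4 hours and 11 minutes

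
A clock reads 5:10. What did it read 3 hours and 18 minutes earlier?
Starting time: 5:10 = 310 total minutes past 12:00
Subtracting: 3 hours and 18 minutes = 198 minutes
310 - 198 = 112 minutes
= 1 hour and 52 minutes past 12:00 = 1:52

Final answer: 1:52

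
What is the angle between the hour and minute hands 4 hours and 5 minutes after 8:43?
First find the time 4 hours and 5 minutes after 8:43.
Total minutes: 8 x 60 + 43 + 4 x 60 + 5 = 768.
768 mod 720 = 48 minutes = 12:48.
Now compute the angle at 12:48:
Hour hand: 0 x 30 + 48 x 0.5 = 24 degrees
Minute hand: 48 x 6 = 288 degrees
Difference: |24 - 288| = 264 degrees
Smaller angle: 360 - 264 = 96 degrees

Final answer: 96 degrees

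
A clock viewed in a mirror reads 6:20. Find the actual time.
Reflection across the vertical (12-6) axis maps a hand at angle A degrees to (360 - A) degrees, which sends a reading of T minutes past 12:00 to (720 - T) minutes past 12:00.
Mirror reads 6:20 = 380 minutes past 12:00.
Actual time: (720 - 380) mod 720 = 340 minutes = 5:40.

Final answer: 5:40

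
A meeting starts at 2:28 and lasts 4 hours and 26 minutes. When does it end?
Starting time: 2:28
Adding 26 minutes to 28 minutes: 28 + 26 = 54 minutes
Adding 4 hours: 2 + 4 = 6
Final time: 6:54

Final answer: 6:54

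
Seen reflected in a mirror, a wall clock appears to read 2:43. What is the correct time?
Reflection across the vertical (12-6) axis maps a hand at angle A degrees to (360 - A) degrees, which sends a reading of T minutes past 12:00 to (720 - T) minutes past 12:00.
Mirror reads 2:43 = 163 minutes past 12:00.
Actual time: (720 - 163) mod 720 = 557 minutes = 9:17.

Final answer: 9:17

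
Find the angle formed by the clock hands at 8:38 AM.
Hour hand position: 8 x 30 + 38 x 0.5 = 259 degrees
Minute hand position: 38 x 6 = 228 degrees
Difference: |259 - 228| = 31 degrees
The angle between the hands is 31 degrees

Final answer: 31 degrees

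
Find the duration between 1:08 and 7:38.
From 1:08 to 7:38:
(7 x 60 + 38) - (1 x 60 + 8) = 458 - 68 = 390 minutes
= 6 hours and 30 minutes

Final answer: 6 hours and 30 minutes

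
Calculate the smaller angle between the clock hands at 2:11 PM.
Hour hand position: 2 x 30 + 11 x 0.5 = 65.5 degrees
Minute hand position: 11 x 6 = 66 degrees
Difference: |65.5 - 66| = 0.5 degrees
The angle between the hands is 0.5 degrees

Final answer: 0.5 degrees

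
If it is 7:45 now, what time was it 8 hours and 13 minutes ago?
Starting time: 7:45 = 465 total minutes past 12:00
Subtracting: 8 hours and 13 minutes = 493 minutes
465 - 493 = -28 (negative, add 12 hours = 720) = 692 minutes
= 11 hours and 32 minutes past 12:00 = 11:32

Final answer: 11:32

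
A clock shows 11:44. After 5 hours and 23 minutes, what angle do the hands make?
First find the time 5 hours and 23 minutes after 11:44.
Total minutes: 11 x 60 + 44 + 5 x 60 + 23 = 1027.
1027 mod 720 = 307 minutes = 5:07.
Now compute the angle at 5:07:
Hour hand: 5 x 30 + 7 x 0.5 = 153.5 degrees
Minute hand: 7 x 6 = 42 degrees
Difference: |153.5 - 42| = 111.5 degrees
The angle is 111.5 degrees

Final answer: 111.5 degrees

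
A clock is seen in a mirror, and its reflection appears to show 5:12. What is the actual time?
Reflection across the vertical (12-6) axis maps a hand at angle A degrees to (360 - A) degrees, which sends a reading of T minutes past 12:00 to (720 - T) minutes past 12:00.
Mirror reads 5:12 = 312 minutes past 12:00.
Actual time: (720 - 312) mod 720 = 408 minutes = 6:48.

Final answer: 6:48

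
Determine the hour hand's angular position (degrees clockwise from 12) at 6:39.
The hour hand moves 30 degrees per hour and 0.5 degrees per minute.
At 6:39: (6) x 30 + 39 x 0.5 = 180 + 19.5 = 199.5 degrees

Final answer: 199.5 degrees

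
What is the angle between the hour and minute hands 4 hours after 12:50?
First find the time 4 hours after 12:50.
Total minutes: 12 x 60 + 50 + 4 x 60 + 0 = 1010.
1010 mod 720 = 290 minutes = 4:50.
Now compute the angle at 4:50:
Hour hand: 4 x 30 + 50 x 0.5 = 145 degrees
Minute hand: 50 x 6 = 300 degrees
Difference: |145 - 300| = 155 degrees
The angle is 155 degrees

Final answer: 155 degrees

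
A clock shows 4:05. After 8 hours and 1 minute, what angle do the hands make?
First find the time 8 hours and 1 minute after 4:05.
Total minutes: 4 x 60 + 5 + 8 x 60 + 1 = 726.
726 mod 720 = 6 minutes = 12:06.
Now compute the angle at 12:06:
Hour hand: 0 x 30 + 6 x 0.5 = 3 degrees
Minute hand: 6 x 6 = 36 degrees
Difference: |3 - 36| = 33 degrees
The angle is 33 degrees

Final answer: 33 degrees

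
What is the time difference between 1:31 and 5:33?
From 1:31 to 5:33:
(5 x 60 + 33) - (1 x 60 + 31) = 333 - 91 = 242 minutes
= 4 hours and 2 minutes

Final answer: 4 hours and 2 minutes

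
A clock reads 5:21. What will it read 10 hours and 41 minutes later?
Starting time: 5:21
Adding 41 minutes to 21 minutes: 21 + 41 = 62 minutes = 1 hour and 2 minutes
Adding 10 hours: 5 + 10 + 1 (carry) = 16 - 12 = 4
Final time: 4:02

Final answer: 4:02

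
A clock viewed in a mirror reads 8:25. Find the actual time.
Reflection across the vertical (12-6) axis maps a hand at angle A degrees to (360 - A) degrees, which sends a reading of T minutes past 12:00 to (720 - T) minutes past 12:00.
Mirror reads 8:25 = 505 minutes past 12:00.
Actual time: (720 - 505) mod 720 = 215 minutes = 3:35.

Final answer: 3:35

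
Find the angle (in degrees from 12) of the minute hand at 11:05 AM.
The minute hand moves 6 degrees per minute.
At 11:05: 5 x 6 = 30 degrees

Final answer: 30 degrees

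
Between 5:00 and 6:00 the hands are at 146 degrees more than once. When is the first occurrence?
At t minutes past 5:00, the hour hand is at 30 x 5 + 0.5t degrees and the minute hand is at 6t degrees.
The smaller angle between them is 146 degrees when |30H - 5.5t| = 146 or |30H - 5.5t| = 214.
With H = 5, solve 30 x 5 - 5.5t = +/- target for each target:
  t = (30 x 5 - 146) / 5.5 = 0.73
  t = (30 x 5 + 146) / 5.5 = 53.82
  t = (30 x 5 - 214) / 5.5 = -11.64 (outside (0, 60))
  t = (30 x 5 + 214) / 5.5 = 66.18 (outside (0, 60))
Valid solutions in (0, 60): {0.73, 53.82} minutes.
The first occurrence is t = 0.73 minutes.
The hands form a 146-degree angle at 0.73 minutes past 5:00.

Final answer: 0.73 minutes past 5:00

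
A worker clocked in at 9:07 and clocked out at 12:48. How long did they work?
From 9:07 to 12:48:
(12 x 60 + 48) - (9 x 60 + 7) = 768 - 547 = 221 minutes
= 3 hours and 41 minutes

Final answer: 3 hours and 41 minutes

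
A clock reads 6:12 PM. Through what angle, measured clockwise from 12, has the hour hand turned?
The hour hand moves 30 degrees per hour and 0.5 degrees per minute.
At 6:12: (6) x 30 + 12 x 0.5 = 180 + 6 = 186 degrees

Final answer: 186 degrees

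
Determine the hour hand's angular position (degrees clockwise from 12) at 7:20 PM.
The hour hand moves 30 degrees per hour and 0.5 degrees per minute.
At 7:20: (7) x 30 + 20 x 0.5 = 210 + 10 = 220 degrees

Final answer: 220 degrees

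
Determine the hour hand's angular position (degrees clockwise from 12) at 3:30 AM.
The hour hand moves 30 degrees per hour and 0.5 degrees per minute.
At 3:30: (3) x 30 + 30 x 0.5 = 90 + 15 = 105 degrees

Final answer: 105 degrees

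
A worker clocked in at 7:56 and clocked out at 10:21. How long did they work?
From 7:56 to 10:21:
(10 x 60 + 21) - (7 x 60 + 56) = 621 - 476 = 145 minutes
= 2 hours and 25 minutes

Final answer: 2 hours and 25 minutes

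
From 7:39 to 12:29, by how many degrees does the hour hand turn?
The hour hand moves 0.5 degrees per minute.
Time elapsed: 12:29 - 7:39 = 290 minutes
Angular displacement: 290 x 0.5 = 145 degrees

Final answer: 145 degrees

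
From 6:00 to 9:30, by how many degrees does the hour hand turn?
The hour hand moves 0.5 degrees per minute.
Time elapsed: 9:30 - 6:00 = 210 minutes
Angular displacement: 210 x 0.5 = 105 degrees

Final answer: 105 degrees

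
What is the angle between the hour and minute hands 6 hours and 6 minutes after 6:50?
First find the time 6 hours and 6 minutes after 6:50.
Total minutes: 6 x 60 + 50 + 6 x 60 + 6 = 776.
776 mod 720 = 56 minutes = 12:56.
Now compute the angle at 12:56:
Hour hand: 0 x 30 + 56 x 0.5 = 28 degrees
Minute hand: 56 x 6 = 336 degrees
Difference: |28 - 336| = 308 degrees
Smaller angle: 360 - 308 = 52 degrees

Final answer: 52 degrees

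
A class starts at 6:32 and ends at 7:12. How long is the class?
From 6:32 to 7:12:
(7 x 60 + 12) - (6 x 60 + 32) = 432 - 392 = 40 minutes
= 40 minutes

Final answer: 40 minutes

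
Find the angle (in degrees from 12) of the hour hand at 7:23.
The hour hand moves 30 degrees per hour and 0.5 degrees per minute.
At 7:23: (7) x 30 + 23 x 0.5 = 210 + 11.5 = 221.5 degrees

Final answer: 221.5 degrees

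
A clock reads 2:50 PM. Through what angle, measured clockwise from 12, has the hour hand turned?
The hour hand moves 30 degrees per hour and 0.5 degrees per minute.
At 2:50: (2) x 30 + 50 x 0.5 = 60 + 25 = 85 degrees

Final answer: 85 degrees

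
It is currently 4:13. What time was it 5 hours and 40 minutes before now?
Starting time: 4:13 = 253 total minutes past 12:00
Subtracting: 5 hours and 40 minutes = 340 minutes
253 - 340 = -87 (negative, add 12 hours = 720) = 633 minutes
= 10 hours and 33 minutes past 12:00 = 10:33

Final answer: 10:33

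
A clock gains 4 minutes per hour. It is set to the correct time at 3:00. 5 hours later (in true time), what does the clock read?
For every 60 true minutes, the faulty clock advances 60 + 4 = 64 minutes.
True elapsed: 5 hours = 300 minutes.
Faulty clock advances: 300 x 64/60 = 320 minutes (drift: 20 minutes ahead).
Shown time: 3:00 + 320 minutes = 8:20.

Final answer: 8:20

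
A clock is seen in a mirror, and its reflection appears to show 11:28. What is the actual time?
Reflection across the vertical (12-6) axis maps a hand at angle A degrees to (360 - A) degrees, which sends a reading of T minutes past 12:00 to (720 - T) minutes past 12:00.
Mirror reads 11:28 = 688 minutes past 12:00.
Actual time: (720 - 688) mod 720 = 32 minutes = 12:32.

Final answer: 12:32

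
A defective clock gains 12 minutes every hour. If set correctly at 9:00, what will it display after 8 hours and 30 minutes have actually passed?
For every 60 true minutes, the faulty clock advances 60 + 12 = 72 minutes.
True elapsed: 8 hours and 30 minutes = 510 minutes.
Faulty clock advances: 510 x 72/60 = 612 minutes (drift: 102 minutes ahead).
Shown time: 9:00 + 612 minutes = 7:12.

Final answer: 7:12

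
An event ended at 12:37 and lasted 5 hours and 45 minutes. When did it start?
Starting time: 12:37 = 37 total minutes past 12:00
Subtracting: 5 hours and 45 minutes = 345 minutes
37 - 345 = -308 (negative, add 12 hours = 720) = 412 minutes
= 6 hours and 52 minutes past 12:00 = 6:52

Final answer: 6:52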